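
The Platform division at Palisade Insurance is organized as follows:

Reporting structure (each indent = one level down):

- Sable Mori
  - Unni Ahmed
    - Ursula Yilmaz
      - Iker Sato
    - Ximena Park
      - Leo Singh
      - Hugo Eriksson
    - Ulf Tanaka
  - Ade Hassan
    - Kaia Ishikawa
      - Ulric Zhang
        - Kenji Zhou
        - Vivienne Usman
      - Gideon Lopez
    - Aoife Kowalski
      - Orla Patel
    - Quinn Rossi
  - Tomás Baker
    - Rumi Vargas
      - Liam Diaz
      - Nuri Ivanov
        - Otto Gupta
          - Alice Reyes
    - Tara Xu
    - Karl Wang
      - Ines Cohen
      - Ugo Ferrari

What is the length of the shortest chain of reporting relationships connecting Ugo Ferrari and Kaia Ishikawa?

5

Ugo Ferrari is 3 levels below Sable Mori, and Kaia Ishikawa is 2 levels below Sable Mori (their lowest common manager). The shortest path runs up from Ugo Ferrari to Sable Mori and back down to Kaia Ishikawa: 3 + 2 = 5 links.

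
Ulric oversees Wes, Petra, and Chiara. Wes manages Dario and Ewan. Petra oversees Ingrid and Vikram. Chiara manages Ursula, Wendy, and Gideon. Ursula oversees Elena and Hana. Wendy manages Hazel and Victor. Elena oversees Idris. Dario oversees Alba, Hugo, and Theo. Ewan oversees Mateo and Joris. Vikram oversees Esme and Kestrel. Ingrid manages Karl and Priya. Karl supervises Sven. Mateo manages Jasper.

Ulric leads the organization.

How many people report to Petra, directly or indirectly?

Petra directly manages Vikram, Ingrid. Under Vikram: Esme, Kestrel (2). Under Ingrid: Priya, Karl, Sven (3). So Petra's organization is 2 direct reports plus everyone under them: 3 + 4 = 7.

7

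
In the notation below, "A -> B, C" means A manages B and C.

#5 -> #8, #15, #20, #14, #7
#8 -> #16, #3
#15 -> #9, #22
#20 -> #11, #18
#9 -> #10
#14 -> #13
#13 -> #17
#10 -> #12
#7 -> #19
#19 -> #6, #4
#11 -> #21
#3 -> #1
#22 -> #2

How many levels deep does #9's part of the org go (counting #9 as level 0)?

2

The longest chain under #9 runs #9 → #10 → #12, which is 2 levels below #9.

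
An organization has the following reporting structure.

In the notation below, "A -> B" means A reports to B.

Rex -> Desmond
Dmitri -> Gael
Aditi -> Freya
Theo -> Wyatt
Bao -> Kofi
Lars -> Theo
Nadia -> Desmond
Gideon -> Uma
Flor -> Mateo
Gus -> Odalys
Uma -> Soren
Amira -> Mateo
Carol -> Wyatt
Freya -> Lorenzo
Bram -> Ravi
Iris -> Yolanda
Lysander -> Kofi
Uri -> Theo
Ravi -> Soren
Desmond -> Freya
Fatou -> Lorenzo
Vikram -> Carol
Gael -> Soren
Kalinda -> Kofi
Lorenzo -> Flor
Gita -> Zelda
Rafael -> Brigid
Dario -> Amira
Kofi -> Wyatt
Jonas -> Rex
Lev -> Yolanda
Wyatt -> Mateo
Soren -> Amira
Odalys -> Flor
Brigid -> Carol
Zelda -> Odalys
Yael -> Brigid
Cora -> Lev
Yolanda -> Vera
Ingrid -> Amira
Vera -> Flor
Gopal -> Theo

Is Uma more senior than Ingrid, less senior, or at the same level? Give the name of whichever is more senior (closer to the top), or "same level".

Uma is 3 levels below Mateo; Ingrid is 2. Ingrid is higher.

Ingrid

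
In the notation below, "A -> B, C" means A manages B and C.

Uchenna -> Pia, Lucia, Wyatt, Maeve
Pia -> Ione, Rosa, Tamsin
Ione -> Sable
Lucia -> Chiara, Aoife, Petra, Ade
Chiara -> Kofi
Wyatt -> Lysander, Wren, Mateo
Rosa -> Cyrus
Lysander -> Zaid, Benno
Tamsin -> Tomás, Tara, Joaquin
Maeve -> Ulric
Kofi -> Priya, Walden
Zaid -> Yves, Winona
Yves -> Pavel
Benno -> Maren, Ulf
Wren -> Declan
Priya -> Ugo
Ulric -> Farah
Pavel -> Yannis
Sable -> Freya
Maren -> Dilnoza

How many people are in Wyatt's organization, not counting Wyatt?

13

Wyatt directly manages Lysander, Wren, Mateo. Under Lysander: Benno, Ulf, Maren, Dilnoza, Zaid, Winona, Yves, Pavel, Yannis (9). Under Wren: Declan (1). Mateo has no reports. So Wyatt's organization is 3 direct reports plus everyone under them: 10 + 2 + 1 = 13.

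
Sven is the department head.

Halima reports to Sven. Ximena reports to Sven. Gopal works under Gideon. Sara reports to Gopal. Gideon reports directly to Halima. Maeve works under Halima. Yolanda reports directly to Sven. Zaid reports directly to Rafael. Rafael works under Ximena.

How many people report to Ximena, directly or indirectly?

Ximena directly manages Rafael. Under Rafael: Zaid (1). That's 2 in total.

2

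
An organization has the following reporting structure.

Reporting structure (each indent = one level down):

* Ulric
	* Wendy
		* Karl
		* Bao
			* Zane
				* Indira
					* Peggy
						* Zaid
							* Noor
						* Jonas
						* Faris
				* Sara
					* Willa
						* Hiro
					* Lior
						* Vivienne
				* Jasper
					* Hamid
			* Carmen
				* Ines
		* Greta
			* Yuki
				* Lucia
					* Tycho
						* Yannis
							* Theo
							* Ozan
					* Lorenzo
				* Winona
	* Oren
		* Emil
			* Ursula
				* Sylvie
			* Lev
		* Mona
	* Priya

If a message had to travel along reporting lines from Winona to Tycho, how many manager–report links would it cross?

Winona is 1 level below Yuki, and Tycho is 2 levels below Yuki (their lowest common manager). The shortest path runs up from Winona to Yuki and back down to Tycho: 1 + 2 = 3 links.

3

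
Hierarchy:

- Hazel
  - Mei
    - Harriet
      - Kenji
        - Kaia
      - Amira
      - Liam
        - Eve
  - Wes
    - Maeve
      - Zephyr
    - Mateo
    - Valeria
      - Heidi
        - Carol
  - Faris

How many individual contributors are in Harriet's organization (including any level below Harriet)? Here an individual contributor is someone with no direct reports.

The people in Harriet's organization with no one reporting to them are Eve, Amira, Kaia. That is 3.

3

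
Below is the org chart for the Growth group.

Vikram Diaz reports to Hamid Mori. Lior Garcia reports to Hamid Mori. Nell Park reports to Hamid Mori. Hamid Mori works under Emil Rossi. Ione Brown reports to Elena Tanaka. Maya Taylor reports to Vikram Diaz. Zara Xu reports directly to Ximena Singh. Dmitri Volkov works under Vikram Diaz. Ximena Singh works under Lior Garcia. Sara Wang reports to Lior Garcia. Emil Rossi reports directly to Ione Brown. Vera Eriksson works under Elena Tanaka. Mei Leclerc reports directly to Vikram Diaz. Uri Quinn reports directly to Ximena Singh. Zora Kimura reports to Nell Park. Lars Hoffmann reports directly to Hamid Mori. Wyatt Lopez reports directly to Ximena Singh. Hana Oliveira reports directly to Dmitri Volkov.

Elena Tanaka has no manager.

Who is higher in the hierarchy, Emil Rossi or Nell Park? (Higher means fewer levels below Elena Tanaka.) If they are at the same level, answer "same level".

Emil Rossi

Emil Rossi is 2 levels below Elena Tanaka; Nell Park is 4. Emil Rossi is higher.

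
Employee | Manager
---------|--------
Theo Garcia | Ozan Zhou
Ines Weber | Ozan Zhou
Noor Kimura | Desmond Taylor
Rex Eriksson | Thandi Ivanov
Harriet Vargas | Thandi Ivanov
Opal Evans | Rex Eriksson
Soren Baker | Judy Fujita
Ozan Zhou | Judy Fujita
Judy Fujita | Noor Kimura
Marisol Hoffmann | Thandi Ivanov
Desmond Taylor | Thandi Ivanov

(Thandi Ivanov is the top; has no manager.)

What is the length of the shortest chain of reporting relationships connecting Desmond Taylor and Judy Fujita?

2

Judy Fujita is in Desmond Taylor's organization: the chain from Judy Fujita up to Desmond Taylor is Judy Fujita → Noor Kimura → Desmond Taylor, which is 2 links.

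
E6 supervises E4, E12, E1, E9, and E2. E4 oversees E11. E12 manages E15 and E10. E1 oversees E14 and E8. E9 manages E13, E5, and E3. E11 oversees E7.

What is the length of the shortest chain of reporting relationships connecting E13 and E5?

E13 is 1 level below E9, and E5 is 1 level below E9 (their lowest common manager). The shortest path runs up from E13 to E9 and back down to E5: 1 + 1 = 2 links.

2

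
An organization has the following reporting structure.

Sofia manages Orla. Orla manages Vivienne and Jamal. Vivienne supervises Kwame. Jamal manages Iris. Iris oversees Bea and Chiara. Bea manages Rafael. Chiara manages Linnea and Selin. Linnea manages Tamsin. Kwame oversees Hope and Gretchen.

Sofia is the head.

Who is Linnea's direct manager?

Linnea reports directly to Chiara.

Chiara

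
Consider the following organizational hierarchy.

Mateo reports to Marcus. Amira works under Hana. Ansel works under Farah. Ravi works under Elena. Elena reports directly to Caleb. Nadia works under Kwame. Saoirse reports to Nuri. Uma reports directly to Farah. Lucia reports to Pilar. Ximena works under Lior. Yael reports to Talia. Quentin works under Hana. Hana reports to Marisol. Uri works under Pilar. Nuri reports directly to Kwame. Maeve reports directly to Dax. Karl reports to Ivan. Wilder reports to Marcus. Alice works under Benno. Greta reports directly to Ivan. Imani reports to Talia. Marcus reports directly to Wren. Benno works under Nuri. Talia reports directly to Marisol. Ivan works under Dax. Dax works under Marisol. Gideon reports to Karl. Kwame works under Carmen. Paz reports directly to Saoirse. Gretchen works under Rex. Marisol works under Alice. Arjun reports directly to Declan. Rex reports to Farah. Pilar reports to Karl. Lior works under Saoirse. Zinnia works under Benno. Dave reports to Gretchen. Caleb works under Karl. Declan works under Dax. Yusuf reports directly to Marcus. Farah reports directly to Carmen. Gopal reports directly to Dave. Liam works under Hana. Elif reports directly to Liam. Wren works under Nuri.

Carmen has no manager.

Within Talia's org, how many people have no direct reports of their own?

The people in Talia's organization with no one reporting to them are Yael, Imani. That is 2.

2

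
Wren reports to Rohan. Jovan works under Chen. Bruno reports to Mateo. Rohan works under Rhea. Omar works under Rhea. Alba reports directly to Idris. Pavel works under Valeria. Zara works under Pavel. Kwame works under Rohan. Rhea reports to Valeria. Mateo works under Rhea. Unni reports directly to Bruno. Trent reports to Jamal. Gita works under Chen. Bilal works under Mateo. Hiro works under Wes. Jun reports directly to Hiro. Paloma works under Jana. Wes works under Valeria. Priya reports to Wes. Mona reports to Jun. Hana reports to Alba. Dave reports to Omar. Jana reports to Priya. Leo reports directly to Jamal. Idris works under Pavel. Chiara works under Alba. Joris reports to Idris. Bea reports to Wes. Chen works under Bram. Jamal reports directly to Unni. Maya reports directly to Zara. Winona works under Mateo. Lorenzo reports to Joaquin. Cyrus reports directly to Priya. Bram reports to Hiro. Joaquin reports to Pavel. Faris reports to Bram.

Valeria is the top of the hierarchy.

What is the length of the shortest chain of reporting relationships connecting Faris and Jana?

5

Faris is 3 levels below Wes, and Jana is 2 levels below Wes (their lowest common manager). The shortest path runs up from Faris to Wes and back down to Jana: 3 + 2 = 5 links.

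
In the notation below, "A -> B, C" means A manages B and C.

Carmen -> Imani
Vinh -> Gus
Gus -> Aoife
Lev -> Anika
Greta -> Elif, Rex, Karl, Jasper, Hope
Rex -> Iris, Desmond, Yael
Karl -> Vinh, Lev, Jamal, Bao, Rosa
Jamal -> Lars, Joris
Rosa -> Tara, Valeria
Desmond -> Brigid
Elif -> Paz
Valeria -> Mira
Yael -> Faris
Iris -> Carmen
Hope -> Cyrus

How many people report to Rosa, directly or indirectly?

Rosa directly manages Tara, Valeria. Tara has no reports. Under Valeria: Mira (1). So Rosa's organization is 2 direct reports plus everyone under them: 1 + 2 = 3.

3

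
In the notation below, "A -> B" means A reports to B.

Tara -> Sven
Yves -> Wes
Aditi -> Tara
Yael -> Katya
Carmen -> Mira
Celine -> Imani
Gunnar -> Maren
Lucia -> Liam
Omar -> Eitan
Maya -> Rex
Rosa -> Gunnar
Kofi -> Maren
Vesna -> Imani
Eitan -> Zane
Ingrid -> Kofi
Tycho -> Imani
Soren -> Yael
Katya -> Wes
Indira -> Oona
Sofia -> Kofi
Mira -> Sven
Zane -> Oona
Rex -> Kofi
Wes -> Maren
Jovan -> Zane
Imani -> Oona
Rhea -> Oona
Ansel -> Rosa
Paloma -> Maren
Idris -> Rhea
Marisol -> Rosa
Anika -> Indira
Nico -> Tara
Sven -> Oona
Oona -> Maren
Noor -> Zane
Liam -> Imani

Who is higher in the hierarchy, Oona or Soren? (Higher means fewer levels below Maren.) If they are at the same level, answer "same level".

Oona is 1 level below Maren; Soren is 4. Oona is higher.

Oona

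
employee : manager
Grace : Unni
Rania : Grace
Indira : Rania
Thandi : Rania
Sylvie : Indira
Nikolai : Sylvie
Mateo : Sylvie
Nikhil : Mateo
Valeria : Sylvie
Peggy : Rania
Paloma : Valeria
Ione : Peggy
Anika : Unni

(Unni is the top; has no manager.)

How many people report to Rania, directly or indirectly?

Rania directly manages Indira, Thandi, Peggy. Under Indira: Sylvie, Valeria, Paloma, Mateo, Nikhil, Nikolai (6). Thandi has no reports. Under Peggy: Ione (1). So Rania's organization is 3 direct reports plus everyone under them: 7 + 1 + 2 = 10.

10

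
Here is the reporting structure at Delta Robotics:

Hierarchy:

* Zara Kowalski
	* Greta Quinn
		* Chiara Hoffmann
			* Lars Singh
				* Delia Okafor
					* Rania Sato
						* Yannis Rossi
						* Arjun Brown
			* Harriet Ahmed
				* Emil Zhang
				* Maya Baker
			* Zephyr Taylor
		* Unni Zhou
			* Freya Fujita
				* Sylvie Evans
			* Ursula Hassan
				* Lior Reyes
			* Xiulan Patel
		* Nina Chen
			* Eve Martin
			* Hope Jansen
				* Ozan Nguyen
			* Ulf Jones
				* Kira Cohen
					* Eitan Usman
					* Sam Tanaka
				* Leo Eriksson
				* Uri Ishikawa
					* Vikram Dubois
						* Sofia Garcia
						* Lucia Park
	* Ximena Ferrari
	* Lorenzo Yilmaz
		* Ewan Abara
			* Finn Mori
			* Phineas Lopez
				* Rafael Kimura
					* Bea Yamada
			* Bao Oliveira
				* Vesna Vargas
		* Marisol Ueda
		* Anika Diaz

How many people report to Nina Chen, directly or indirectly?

Nina Chen directly manages Eve Martin, Hope Jansen, Ulf Jones. Eve Martin has no reports. Under Hope Jansen: Ozan Nguyen (1). Under Ulf Jones: Uri Ishikawa, Vikram Dubois, Lucia Park, Sofia Garcia, Leo Eriksson, Kira Cohen, Sam Tanaka, Eitan Usman (8). So Nina Chen's organization is 3 direct reports plus everyone under them: 1 + 2 + 9 = 12.

12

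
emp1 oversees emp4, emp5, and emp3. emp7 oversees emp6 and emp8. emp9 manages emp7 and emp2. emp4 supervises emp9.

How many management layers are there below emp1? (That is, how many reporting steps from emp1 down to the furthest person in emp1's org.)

4

The longest chain under emp1 runs emp1 → emp4 → emp9 → emp7 → emp8, which is 4 levels below emp1.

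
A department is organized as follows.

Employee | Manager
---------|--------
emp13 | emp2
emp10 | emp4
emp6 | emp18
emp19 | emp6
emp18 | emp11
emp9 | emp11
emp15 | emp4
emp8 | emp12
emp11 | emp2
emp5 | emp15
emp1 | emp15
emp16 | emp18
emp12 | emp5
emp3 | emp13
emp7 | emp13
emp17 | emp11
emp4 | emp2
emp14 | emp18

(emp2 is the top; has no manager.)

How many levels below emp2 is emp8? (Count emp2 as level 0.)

5

Chain from emp8 up to emp2: emp8 → emp12 → emp5 → emp15 → emp4 → emp2. That is 5 steps up, so emp8 is 5 levels below emp2.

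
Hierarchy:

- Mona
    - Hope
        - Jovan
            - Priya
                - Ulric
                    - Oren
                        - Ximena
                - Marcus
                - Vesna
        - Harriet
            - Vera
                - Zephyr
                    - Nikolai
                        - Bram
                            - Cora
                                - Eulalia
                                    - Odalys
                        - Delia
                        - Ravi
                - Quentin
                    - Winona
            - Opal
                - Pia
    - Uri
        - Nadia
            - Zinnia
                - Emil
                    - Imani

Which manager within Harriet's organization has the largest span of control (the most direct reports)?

Nikolai

Direct-report counts within Harriet's organization: Harriet has 2; Opal has 1; Vera has 2; Quentin has 1; Zephyr has 1; Nikolai has 3; Bram has 1; Cora has 1; Eulalia has 1. The largest is 3, held by Nikolai.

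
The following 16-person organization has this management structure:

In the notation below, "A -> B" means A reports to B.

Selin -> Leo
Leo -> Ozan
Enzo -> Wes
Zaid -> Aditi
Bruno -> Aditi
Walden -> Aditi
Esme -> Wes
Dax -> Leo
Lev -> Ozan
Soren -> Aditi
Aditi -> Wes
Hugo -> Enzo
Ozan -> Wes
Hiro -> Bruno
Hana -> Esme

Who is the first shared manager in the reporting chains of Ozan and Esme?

Ozan's chain of managers is Wes. Esme's chain of managers is Wes. The first manager that appears in both chains is Wes.

Wes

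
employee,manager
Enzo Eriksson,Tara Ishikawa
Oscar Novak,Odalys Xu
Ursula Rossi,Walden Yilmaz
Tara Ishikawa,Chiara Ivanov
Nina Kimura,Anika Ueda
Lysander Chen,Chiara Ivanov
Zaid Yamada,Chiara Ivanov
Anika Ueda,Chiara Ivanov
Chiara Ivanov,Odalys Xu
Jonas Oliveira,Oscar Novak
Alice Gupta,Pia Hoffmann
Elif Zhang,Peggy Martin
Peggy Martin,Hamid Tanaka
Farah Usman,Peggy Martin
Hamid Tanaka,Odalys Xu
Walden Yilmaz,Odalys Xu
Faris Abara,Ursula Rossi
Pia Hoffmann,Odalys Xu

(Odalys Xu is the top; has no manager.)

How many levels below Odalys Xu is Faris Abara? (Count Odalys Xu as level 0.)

Chain from Faris Abara up to Odalys Xu: Faris Abara → Ursula Rossi → Walden Yilmaz → Odalys Xu. That is 3 steps up, so Faris Abara is 3 levels below Odalys Xu.

3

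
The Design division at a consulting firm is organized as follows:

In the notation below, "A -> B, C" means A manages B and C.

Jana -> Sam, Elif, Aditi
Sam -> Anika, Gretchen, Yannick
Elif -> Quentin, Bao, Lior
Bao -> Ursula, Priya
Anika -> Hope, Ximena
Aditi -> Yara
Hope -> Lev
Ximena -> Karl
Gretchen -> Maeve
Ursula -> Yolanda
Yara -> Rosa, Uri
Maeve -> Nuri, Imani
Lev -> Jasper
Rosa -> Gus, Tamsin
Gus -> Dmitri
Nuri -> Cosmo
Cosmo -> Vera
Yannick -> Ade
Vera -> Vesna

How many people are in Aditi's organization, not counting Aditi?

6

Aditi directly manages Yara. Under Yara: Uri, Rosa, Tamsin, Gus, Dmitri (5). That's 6 in total.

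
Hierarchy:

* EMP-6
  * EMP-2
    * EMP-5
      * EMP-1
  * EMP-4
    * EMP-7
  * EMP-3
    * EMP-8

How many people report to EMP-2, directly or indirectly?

EMP-2 directly manages EMP-5. Under EMP-5: EMP-1 (1). That's 2 in total.

2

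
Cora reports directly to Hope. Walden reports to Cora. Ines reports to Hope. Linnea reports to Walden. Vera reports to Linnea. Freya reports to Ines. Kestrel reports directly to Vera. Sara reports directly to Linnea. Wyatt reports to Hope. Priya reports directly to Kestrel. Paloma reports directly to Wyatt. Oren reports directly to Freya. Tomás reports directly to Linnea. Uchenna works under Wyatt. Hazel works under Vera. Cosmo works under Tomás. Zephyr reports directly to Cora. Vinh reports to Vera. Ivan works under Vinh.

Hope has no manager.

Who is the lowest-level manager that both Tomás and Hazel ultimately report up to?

Linnea

Tomás's chain of managers is Linnea, Walden, Cora, Hope. Hazel's chain of managers is Vera, Linnea, Walden, Cora, Hope. The first manager that appears in both chains is Linnea.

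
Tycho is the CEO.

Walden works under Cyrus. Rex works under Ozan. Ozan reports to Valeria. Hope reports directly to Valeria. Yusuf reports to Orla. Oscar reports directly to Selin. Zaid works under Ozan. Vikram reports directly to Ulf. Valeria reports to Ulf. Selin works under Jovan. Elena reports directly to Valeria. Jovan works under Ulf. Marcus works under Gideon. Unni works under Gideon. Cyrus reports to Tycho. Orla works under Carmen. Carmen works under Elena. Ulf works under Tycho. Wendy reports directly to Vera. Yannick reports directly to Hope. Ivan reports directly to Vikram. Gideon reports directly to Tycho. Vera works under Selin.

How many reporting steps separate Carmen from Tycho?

Chain from Carmen up to Tycho: Carmen → Elena → Valeria → Ulf → Tycho. That is 4 steps up, so Carmen is 4 levels below Tycho.

4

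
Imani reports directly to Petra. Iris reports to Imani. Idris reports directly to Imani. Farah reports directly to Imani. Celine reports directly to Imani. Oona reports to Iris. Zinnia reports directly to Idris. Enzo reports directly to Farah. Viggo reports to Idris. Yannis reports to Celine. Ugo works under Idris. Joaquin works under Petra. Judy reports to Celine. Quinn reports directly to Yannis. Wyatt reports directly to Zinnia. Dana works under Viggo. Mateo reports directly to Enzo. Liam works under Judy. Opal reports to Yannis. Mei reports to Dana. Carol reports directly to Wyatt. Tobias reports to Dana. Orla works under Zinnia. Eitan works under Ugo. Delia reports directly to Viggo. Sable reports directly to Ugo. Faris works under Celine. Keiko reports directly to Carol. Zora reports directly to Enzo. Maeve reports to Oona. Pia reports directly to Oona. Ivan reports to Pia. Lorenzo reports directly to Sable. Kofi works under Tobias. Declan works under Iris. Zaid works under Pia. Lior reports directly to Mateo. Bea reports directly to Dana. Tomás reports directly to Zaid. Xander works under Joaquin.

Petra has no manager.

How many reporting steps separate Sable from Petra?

4

Chain from Sable up to Petra: Sable → Ugo → Idris → Imani → Petra. That is 4 steps up, so Sable is 4 levels below Petra.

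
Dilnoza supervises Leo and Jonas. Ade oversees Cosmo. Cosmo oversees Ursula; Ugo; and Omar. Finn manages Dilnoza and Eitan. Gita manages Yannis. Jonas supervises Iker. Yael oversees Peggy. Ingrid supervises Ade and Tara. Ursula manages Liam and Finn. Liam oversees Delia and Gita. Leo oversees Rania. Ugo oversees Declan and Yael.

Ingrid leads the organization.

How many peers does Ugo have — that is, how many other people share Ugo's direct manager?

Ugo reports to Cosmo. Cosmo's other direct reports are Ursula, Omar — 2 peers.

2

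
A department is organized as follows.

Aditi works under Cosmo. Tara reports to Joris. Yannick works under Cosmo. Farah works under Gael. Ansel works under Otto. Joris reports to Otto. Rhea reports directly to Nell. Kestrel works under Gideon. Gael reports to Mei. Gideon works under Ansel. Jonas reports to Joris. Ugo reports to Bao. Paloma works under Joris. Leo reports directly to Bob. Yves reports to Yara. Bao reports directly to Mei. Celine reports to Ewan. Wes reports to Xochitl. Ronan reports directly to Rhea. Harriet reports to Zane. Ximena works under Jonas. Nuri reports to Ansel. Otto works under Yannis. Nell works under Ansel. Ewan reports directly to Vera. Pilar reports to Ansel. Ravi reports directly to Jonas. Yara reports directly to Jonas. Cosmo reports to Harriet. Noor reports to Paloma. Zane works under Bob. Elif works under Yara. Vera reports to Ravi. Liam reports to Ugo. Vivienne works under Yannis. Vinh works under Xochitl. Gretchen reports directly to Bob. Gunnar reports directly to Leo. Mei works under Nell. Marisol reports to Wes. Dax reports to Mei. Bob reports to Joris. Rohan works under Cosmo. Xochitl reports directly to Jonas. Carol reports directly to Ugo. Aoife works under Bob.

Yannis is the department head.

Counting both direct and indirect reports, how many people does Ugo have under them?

Ugo directly manages Carol, Liam. Carol has no reports. Liam has no reports. So Ugo's organization is 2 direct reports plus everyone under them: 1 + 1 = 2.

2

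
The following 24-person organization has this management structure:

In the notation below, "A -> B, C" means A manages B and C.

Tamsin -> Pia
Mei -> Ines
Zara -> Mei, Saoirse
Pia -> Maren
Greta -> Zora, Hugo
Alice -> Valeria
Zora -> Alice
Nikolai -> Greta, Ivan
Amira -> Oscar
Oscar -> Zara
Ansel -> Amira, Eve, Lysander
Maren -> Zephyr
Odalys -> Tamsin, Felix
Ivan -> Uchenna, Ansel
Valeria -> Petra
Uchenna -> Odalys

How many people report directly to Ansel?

3

Ansel directly manages Amira, Eve, Lysander. That is 3 direct reports.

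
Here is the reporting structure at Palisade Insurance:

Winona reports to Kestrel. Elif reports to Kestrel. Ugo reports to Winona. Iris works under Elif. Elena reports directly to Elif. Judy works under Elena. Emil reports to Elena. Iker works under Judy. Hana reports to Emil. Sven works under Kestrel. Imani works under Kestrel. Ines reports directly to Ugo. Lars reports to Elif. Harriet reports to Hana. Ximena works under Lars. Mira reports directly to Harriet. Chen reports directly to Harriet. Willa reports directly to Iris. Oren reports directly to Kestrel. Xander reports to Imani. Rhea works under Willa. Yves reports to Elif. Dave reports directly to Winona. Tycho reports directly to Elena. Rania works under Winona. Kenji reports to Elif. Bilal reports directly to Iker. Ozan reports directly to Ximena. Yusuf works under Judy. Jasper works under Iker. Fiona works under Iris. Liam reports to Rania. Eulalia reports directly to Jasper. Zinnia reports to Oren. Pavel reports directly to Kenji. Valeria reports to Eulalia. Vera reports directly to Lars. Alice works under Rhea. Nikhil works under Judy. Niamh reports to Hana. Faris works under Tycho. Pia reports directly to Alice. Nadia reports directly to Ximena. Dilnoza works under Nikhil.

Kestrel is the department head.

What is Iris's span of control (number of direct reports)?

2

Iris directly manages Willa, Fiona. That is 2 direct reports.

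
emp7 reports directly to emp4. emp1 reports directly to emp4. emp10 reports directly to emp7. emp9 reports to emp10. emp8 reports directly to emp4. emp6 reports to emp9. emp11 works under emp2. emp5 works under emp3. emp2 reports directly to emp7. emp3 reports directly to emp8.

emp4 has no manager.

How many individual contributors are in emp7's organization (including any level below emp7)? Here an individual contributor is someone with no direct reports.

The people in emp7's organization with no one reporting to them are emp11, emp6. That is 2.

2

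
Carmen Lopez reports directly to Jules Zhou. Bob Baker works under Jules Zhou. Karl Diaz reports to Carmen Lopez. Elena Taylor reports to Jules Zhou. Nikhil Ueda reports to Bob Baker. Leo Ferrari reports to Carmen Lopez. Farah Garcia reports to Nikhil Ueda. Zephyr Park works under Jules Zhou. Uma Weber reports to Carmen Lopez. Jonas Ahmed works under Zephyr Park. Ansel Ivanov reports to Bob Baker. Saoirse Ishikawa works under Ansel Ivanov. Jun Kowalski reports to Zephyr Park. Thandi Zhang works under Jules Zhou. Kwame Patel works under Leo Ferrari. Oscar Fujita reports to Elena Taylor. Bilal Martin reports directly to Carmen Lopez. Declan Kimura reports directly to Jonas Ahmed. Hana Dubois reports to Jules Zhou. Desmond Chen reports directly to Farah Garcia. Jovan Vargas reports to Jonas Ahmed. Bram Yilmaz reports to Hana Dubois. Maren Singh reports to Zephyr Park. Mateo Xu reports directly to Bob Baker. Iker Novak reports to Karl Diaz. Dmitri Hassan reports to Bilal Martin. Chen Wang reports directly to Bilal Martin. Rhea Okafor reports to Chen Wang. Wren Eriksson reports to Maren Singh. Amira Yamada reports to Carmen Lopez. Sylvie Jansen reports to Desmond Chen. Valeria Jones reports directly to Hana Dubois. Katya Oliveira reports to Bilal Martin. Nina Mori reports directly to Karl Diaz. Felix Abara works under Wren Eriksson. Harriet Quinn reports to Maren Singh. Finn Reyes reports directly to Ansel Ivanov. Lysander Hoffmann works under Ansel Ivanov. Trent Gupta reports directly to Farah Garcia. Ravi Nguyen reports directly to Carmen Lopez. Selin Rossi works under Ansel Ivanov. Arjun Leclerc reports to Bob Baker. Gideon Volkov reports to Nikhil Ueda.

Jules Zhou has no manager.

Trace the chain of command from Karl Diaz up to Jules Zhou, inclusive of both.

Karl Diaz -> Carmen Lopez -> Jules Zhou

Karl Diaz reports to Carmen Lopez. Carmen Lopez reports to Jules Zhou. Jules Zhou is at the top.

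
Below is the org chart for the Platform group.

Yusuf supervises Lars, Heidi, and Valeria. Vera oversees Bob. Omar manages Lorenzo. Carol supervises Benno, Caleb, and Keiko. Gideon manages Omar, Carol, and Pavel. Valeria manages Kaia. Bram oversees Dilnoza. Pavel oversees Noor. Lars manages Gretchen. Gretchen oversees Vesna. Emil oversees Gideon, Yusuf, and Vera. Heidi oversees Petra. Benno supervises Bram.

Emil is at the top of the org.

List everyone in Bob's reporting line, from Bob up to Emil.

Bob reports to Vera. Vera reports to Emil. Emil is at the top.

Bob -> Vera -> Emil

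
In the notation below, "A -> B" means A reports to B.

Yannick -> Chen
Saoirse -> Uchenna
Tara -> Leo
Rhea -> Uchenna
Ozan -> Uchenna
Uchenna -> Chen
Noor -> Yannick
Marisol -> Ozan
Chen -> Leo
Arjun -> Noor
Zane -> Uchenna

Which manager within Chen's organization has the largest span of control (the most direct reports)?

Uchenna

Direct-report counts within Chen's organization: Chen has 2; Uchenna has 4; Ozan has 1; Yannick has 1; Noor has 1. The largest is 4, held by Uchenna.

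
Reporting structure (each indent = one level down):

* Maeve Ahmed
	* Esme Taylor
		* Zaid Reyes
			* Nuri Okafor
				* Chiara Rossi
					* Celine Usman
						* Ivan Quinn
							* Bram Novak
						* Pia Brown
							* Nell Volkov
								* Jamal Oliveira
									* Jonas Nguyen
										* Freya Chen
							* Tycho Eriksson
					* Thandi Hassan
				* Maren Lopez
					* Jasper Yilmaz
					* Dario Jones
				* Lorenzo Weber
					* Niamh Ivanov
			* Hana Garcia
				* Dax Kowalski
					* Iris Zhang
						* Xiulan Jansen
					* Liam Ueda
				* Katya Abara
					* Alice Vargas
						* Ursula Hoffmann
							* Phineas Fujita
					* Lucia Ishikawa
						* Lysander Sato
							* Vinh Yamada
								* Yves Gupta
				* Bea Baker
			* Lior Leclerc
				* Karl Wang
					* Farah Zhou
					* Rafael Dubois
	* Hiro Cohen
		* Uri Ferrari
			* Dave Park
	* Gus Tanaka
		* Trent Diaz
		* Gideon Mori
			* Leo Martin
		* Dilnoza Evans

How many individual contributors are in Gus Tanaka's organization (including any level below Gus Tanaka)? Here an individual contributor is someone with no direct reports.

3

The people in Gus Tanaka's organization with no one reporting to them are Dilnoza Evans, Leo Martin, Trent Diaz. That is 3.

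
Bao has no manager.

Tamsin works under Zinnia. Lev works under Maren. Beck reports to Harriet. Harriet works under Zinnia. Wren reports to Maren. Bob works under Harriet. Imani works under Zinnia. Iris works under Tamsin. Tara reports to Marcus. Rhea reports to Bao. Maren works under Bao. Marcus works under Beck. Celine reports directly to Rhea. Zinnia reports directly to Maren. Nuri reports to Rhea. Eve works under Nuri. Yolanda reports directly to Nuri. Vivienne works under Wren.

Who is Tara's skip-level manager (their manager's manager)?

Tara reports to Marcus, and Marcus reports to Beck. So Tara's skip-level manager is Beck.

Beck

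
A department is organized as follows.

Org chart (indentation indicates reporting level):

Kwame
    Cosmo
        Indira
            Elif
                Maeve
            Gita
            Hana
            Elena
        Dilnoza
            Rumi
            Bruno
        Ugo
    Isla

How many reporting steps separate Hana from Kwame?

Chain from Hana up to Kwame: Hana → Indira → Cosmo → Kwame. That is 3 steps up, so Hana is 3 levels below Kwame.

3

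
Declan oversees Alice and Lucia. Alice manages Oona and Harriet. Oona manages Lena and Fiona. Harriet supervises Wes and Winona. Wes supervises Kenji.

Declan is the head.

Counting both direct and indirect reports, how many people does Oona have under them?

2

Oona directly manages Lena, Fiona. Lena has no reports. Fiona has no reports. So Oona's organization is 2 direct reports plus everyone under them: 1 + 1 = 2.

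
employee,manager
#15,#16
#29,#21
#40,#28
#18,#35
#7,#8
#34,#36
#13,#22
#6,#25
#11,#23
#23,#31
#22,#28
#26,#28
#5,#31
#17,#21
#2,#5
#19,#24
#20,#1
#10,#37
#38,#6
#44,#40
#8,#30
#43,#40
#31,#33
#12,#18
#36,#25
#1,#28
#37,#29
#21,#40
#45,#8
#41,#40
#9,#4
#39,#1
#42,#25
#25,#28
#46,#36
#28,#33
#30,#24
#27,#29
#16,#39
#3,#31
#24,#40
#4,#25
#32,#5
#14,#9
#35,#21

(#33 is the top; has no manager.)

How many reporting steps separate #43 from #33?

Chain from #43 up to #33: #43 → #40 → #28 → #33. That is 3 steps up, so #43 is 3 levels below #33.

3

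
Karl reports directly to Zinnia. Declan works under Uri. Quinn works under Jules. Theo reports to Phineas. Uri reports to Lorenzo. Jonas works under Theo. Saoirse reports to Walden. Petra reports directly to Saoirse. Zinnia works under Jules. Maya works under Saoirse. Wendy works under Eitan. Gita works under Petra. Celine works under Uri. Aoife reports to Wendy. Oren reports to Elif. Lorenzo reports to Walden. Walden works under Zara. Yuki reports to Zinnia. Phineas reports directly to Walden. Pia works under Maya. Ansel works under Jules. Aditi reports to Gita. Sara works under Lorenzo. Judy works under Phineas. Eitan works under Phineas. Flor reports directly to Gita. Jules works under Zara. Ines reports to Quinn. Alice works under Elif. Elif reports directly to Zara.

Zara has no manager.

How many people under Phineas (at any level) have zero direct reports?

The people in Phineas's organization with no one reporting to them are Judy, Aoife, Jonas. That is 3.

3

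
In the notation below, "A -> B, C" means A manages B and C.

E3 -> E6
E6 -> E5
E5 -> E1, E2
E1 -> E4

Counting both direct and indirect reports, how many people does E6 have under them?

4

E6 directly manages E5. Under E5: E2, E1, E4 (3). That's 4 in total.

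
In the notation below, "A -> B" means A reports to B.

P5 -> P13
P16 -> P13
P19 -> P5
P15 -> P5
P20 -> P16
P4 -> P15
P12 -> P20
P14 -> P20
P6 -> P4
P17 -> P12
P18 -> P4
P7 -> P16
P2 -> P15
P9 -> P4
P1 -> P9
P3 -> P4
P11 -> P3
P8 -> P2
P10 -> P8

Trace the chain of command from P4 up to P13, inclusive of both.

P4 reports to P15. P15 reports to P5. P5 reports to P13. P13 is at the top.

P4 -> P15 -> P5 -> P13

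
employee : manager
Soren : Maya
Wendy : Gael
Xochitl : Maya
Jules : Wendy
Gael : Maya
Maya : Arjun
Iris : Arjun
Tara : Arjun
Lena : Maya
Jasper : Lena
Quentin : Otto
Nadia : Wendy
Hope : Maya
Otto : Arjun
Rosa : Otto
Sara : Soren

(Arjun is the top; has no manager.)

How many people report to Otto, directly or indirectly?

Otto directly manages Quentin, Rosa. Quentin has no reports. Rosa has no reports. So Otto's organization is 2 direct reports plus everyone under them: 1 + 1 = 2.

2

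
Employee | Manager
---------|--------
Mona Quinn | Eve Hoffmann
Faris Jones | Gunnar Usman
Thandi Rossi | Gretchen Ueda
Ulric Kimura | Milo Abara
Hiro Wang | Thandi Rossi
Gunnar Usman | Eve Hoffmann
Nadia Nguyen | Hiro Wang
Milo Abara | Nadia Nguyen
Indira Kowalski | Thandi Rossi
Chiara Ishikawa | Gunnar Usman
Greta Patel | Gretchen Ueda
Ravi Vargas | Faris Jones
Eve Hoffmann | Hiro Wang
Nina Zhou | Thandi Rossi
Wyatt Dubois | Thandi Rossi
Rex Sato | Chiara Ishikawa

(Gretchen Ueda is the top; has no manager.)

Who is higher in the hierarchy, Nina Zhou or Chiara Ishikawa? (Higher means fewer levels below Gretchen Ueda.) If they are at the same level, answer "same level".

Nina Zhou

Nina Zhou is 2 levels below Gretchen Ueda; Chiara Ishikawa is 5. Nina Zhou is higher.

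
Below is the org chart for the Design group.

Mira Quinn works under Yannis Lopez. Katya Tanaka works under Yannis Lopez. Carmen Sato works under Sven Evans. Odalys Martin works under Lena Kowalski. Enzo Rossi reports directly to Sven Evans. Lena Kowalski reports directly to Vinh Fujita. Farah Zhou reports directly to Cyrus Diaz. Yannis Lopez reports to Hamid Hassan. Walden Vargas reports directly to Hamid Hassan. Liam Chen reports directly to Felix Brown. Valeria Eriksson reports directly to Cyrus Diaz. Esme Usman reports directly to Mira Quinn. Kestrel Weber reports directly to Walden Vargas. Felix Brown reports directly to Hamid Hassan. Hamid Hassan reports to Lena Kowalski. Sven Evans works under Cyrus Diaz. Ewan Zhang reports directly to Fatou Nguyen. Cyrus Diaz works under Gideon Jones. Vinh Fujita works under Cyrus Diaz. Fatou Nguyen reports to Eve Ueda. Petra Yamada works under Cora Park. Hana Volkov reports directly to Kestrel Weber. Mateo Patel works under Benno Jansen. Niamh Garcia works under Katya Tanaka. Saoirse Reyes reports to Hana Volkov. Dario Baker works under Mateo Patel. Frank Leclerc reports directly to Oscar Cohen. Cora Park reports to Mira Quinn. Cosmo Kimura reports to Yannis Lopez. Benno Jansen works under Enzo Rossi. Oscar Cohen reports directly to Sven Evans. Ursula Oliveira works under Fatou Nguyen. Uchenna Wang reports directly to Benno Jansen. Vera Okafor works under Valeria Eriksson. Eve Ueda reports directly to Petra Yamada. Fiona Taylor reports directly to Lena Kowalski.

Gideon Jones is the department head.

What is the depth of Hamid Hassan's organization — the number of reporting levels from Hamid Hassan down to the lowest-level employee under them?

The longest chain under Hamid Hassan runs Hamid Hassan → Yannis Lopez → Mira Quinn → Cora Park → Petra Yamada → Eve Ueda → Fatou Nguyen → Ewan Zhang, which is 7 levels below Hamid Hassan.

7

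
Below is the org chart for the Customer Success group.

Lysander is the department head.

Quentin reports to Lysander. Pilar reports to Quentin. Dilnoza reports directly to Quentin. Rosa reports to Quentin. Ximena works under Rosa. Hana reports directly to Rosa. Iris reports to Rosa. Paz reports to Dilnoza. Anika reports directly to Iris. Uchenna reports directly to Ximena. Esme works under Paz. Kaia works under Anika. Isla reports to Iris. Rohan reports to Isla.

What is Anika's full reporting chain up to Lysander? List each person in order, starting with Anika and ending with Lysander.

Anika reports to Iris. Iris reports to Rosa. Rosa reports to Quentin. Quentin reports to Lysander. Lysander is at the top.

Anika -> Iris -> Rosa -> Quentin -> Lysander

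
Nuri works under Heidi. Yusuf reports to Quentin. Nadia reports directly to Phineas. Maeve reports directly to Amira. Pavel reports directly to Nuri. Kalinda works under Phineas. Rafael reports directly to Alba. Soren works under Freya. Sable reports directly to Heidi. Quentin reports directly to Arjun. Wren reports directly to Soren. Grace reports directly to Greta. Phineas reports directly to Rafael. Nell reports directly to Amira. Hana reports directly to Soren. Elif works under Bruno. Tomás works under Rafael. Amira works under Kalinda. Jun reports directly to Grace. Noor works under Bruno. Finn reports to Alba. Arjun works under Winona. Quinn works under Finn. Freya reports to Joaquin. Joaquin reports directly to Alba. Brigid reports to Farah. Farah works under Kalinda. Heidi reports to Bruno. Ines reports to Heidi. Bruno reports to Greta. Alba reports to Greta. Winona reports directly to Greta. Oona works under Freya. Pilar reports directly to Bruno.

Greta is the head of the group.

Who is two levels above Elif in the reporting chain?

Elif reports to Bruno, and Bruno reports to Greta. So Elif's skip-level manager is Greta.

Greta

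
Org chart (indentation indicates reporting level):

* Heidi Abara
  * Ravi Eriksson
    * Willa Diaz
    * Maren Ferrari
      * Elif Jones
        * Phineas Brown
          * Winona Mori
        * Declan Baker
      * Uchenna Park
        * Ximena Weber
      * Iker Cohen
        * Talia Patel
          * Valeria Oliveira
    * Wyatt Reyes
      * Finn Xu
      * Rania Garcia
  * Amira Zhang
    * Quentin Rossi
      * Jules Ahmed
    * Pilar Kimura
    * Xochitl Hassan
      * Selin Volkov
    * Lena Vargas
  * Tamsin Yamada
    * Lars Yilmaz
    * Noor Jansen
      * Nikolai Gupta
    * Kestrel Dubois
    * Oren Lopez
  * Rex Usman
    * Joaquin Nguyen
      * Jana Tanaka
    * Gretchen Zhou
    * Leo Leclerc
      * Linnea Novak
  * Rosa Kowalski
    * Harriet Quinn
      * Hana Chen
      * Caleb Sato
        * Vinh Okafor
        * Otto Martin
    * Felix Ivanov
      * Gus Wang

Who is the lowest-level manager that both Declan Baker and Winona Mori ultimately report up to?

Declan Baker's chain of managers is Elif Jones, Maren Ferrari, Ravi Eriksson, Heidi Abara. Winona Mori's chain of managers is Phineas Brown, Elif Jones, Maren Ferrari, Ravi Eriksson, Heidi Abara. The first manager that appears in both chains is Elif Jones.

Elif Jones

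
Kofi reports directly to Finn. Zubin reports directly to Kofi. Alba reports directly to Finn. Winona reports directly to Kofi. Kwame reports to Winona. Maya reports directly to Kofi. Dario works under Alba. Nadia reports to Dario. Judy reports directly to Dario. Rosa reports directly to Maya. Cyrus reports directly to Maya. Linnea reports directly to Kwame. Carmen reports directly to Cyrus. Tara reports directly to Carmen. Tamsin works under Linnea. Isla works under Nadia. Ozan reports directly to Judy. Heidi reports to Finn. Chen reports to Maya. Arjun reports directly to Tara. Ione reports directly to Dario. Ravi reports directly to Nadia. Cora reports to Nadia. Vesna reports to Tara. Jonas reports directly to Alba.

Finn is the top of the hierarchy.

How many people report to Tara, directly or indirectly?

Tara directly manages Arjun, Vesna. Arjun has no reports. Vesna has no reports. So Tara's organization is 2 direct reports plus everyone under them: 1 + 1 = 2.

2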